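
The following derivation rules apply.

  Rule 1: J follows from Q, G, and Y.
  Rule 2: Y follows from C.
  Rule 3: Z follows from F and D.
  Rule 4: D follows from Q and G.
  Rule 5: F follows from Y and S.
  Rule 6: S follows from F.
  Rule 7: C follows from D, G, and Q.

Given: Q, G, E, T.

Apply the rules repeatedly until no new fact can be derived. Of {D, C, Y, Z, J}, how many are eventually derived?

4

Q and G hold, so D follows (Rule 4).
D, G, and Q hold, so C follows (Rule 7).
From C, Rule 2 gives Y.
From Q, G, and Y, Rule 1 gives J.
D: reached.
C: reached.
Y: reached.
Z would need F and D (Rule 3), but F is never established.
J: reached.
Reached: D, C, Y, and J — 4 of the 5.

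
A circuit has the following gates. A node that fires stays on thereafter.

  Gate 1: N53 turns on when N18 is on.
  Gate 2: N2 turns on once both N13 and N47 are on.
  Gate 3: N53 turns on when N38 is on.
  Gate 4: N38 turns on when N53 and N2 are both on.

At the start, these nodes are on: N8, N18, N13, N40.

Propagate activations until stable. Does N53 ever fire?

Yes

Gate 1: N18 on → N53 on.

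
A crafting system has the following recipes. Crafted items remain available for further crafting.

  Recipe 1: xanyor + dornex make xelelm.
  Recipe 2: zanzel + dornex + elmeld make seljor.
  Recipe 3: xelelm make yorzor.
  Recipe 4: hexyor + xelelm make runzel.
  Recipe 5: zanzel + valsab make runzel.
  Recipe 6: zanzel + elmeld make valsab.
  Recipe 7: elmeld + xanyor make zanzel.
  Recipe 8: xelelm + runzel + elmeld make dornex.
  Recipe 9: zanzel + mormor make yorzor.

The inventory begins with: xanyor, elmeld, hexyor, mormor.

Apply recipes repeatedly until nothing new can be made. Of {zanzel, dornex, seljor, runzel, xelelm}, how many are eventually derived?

2

Using Recipe 7, elmeld and xanyor make zanzel.
Using Recipe 6, zanzel and elmeld make valsab.
zanzel + valsab → runzel (Recipe 5).
zanzel: reached.
dornex would need xelelm, runzel, and elmeld (Recipe 8), but xelelm is never obtained.
seljor would need zanzel, dornex, and elmeld (Recipe 2), but dornex is never obtained.
runzel: reached.
xelelm would need xanyor and dornex (Recipe 1), but dornex is never obtained.
Reached: zanzel and runzel — 2 of the 5.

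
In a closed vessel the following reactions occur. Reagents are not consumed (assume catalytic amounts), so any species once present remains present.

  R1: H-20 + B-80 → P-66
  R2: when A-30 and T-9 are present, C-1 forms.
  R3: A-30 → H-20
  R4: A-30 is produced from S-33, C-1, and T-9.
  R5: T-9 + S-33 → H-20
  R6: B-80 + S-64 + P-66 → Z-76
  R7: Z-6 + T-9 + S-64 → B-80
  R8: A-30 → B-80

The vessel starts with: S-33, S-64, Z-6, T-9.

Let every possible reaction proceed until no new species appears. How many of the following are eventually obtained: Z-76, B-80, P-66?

T-9 and S-33 present → H-20 forms (R5).
Z-6, T-9, and S-64 present → B-80 forms (R7).
H-20 and B-80 present → P-66 forms (R1).
B-80, S-64, and P-66 present → Z-76 forms (R6).
Z-76: reached.
B-80: reached.
P-66: reached.
All 3 are reached.

3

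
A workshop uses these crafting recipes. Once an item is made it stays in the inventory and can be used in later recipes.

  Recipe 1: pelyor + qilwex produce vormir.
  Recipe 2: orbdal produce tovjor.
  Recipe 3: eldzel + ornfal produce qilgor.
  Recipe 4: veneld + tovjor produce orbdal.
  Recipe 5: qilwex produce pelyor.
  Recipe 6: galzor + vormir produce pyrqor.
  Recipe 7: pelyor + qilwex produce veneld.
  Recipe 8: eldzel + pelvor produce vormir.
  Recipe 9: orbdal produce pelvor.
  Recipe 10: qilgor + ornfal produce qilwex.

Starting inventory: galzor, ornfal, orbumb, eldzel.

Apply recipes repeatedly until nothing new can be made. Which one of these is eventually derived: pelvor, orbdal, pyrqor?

Using Recipe 3, eldzel and ornfal make qilgor.
Using Recipe 10, qilgor and ornfal make qilwex.
qilwex → pelyor (Recipe 5).
pelyor + qilwex → vormir (Recipe 1).
Using Recipe 6, galzor and vormir make pyrqor.
pelvor would need orbdal (Recipe 9), but orbdal is never obtained. orbdal would need veneld and tovjor (Recipe 4), but tovjor is never obtained.

pyrqor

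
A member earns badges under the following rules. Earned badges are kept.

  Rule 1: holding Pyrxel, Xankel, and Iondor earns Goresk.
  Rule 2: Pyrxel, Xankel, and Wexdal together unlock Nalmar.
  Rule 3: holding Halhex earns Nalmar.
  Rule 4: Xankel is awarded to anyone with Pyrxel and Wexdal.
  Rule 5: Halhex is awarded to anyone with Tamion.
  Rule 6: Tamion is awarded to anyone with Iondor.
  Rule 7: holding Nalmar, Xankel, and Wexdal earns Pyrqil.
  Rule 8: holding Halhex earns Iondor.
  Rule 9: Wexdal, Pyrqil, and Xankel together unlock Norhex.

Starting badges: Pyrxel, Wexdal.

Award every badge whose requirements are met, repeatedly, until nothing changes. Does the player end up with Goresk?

No

Goresk would need Pyrxel, Xankel, and Iondor (Rule 1), but Iondor is never earned.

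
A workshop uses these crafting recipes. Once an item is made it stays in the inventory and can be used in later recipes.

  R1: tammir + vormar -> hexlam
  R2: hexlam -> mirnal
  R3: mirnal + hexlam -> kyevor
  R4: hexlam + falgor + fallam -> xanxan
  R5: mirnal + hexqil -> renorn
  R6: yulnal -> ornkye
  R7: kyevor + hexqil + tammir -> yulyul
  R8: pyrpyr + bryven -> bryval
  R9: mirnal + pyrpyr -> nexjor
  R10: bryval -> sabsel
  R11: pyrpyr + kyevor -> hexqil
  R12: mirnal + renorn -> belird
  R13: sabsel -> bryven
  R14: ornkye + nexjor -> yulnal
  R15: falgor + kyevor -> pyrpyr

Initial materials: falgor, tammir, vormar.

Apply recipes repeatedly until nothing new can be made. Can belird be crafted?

Yes

tammir + vormar -> hexlam (R1).
Using R2, hexlam makes mirnal.
Using R3, mirnal and hexlam make kyevor.
falgor + kyevor -> pyrpyr (R15).
Using R11, pyrpyr and kyevor make hexqil.
Using R5, mirnal and hexqil make renorn.
mirnal + renorn -> belird (R12).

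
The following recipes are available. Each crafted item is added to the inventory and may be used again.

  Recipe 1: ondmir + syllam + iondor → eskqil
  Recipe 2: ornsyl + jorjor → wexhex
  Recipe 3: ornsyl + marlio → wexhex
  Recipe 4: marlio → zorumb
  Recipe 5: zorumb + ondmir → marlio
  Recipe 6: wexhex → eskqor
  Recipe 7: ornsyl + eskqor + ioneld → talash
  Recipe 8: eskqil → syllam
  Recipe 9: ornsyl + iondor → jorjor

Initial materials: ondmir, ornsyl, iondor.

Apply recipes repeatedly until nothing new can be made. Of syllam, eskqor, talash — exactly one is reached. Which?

eskqor

ornsyl + iondor → jorjor (Recipe 9).
Using Recipe 2, ornsyl and jorjor make wexhex.
Using Recipe 6, wexhex makes eskqor.
talash would need ornsyl, eskqor, and ioneld (Recipe 7), but ioneld is never obtained. syllam would need eskqil (Recipe 8), but eskqil is never obtained.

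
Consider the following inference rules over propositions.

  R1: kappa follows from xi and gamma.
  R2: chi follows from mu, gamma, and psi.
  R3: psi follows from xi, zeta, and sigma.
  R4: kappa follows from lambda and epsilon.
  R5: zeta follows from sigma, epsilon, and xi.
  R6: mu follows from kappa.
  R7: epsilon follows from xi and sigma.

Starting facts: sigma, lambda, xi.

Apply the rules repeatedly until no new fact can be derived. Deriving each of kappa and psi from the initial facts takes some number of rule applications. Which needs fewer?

kappa: From xi and sigma, R7 gives epsilon. From lambda and epsilon, R4 gives kappa. [2 rule applications]
psi: xi and sigma hold, so epsilon follows (R7). sigma, epsilon, and xi hold, so zeta follows (R5). xi, zeta, and sigma hold, so psi follows (R3). [3 rule applications]
kappa needs fewer.

kappa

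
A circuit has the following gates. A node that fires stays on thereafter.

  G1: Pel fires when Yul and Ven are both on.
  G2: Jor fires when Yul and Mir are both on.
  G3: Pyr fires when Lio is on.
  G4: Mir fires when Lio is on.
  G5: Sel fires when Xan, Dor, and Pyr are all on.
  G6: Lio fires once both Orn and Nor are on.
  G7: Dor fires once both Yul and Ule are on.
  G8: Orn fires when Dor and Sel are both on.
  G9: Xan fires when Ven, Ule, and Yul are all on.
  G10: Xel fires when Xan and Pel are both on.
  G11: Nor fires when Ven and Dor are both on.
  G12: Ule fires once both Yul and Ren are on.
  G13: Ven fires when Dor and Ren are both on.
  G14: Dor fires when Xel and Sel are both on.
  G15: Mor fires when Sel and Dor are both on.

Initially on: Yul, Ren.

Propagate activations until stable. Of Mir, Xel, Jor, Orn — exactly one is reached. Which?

Xel

G12: Yul and Ren on → Ule on.
G7: Yul and Ule on → Dor on.
G13: Dor and Ren on → Ven on.
Ven, Ule, and Yul are on, so Xan fires (G9).
G1: Yul and Ven on → Pel on.
G10: Xan and Pel on → Xel on.
Jor would need Yul and Mir (G2), but Mir never turns on. Mir would need Lio (G4), but Lio never turns on. Orn would need Dor and Sel (G8), but Sel never turns on.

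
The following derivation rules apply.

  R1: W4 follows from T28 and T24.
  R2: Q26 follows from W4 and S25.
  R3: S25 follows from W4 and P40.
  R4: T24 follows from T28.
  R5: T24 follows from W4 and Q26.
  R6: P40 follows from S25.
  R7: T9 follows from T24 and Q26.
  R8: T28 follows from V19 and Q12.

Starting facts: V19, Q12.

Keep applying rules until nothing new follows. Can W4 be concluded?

From V19 and Q12, R8 gives T28.
T28 holds, so T24 follows (R4).
From T28 and T24, R1 gives W4.

Yes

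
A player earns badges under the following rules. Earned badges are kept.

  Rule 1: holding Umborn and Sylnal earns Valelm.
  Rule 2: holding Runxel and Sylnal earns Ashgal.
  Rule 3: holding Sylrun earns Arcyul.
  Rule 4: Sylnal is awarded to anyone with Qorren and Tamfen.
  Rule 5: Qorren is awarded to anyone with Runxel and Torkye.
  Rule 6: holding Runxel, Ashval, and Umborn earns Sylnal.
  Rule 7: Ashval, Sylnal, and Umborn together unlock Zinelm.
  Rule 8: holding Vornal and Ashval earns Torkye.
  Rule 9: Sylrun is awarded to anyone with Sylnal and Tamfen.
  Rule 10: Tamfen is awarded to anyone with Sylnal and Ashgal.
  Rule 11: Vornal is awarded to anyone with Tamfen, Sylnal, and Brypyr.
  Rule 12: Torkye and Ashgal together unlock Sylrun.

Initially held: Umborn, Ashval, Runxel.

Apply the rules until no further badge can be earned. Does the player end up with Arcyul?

With Runxel, Ashval, and Umborn, Sylnal is earned (Rule 6).
With Runxel and Sylnal, Ashgal is earned (Rule 2).
With Sylnal and Ashgal, Tamfen is earned (Rule 10).
With Sylnal and Tamfen, Sylrun is earned (Rule 9).
With Sylrun, Arcyul is earned (Rule 3).

Yes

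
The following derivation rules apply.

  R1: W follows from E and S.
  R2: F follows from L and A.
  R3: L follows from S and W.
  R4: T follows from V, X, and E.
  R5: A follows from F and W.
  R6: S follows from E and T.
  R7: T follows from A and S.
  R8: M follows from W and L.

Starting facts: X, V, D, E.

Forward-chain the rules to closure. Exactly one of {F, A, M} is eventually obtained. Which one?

M

V, X, and E hold, so T follows (R4).
From E and T, R6 gives S.
E and S hold, so W follows (R1).
From S and W, R3 gives L.
From W and L, R8 gives M.
A would need F and W (R5), but F is never established. F would need L and A (R2), but A is never established.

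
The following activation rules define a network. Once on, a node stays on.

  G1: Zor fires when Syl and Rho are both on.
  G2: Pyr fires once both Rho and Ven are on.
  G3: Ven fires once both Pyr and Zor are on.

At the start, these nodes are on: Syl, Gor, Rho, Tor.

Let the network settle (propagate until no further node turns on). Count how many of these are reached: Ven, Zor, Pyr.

1

Syl and Rho are on, so Zor fires (G1).
Ven would need Pyr and Zor (G3), but Pyr never turns on.
Zor: reached.
Pyr would need Rho and Ven (G2), but Ven never turns on.
Reached: Zor — 1 of the 3.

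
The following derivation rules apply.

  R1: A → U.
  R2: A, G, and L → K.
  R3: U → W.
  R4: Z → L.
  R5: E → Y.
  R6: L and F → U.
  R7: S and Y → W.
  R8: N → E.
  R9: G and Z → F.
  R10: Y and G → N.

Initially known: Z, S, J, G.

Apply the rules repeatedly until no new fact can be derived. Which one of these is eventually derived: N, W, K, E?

W

From G and Z, R9 gives F.
From Z, R4 gives L.
L and F hold, so U follows (R6).
U holds, so W follows (R3).
N would need Y and G (R10), but Y is never established. K would need A, G, and L (R2), but A is never established. E would need N (R8), but N is never established.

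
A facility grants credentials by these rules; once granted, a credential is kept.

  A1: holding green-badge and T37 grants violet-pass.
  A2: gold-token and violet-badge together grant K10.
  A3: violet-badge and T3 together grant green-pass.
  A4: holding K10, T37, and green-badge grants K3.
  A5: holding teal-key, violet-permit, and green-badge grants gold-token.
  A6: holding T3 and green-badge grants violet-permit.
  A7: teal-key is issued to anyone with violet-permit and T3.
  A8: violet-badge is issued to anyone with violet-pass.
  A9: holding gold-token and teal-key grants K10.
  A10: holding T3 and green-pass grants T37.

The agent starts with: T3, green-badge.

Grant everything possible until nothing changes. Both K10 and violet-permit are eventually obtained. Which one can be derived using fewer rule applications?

violet-permit

violet-permit: Holding T3 and green-badge grants violet-permit (A6). [1 rule application]
K10: Holding T3 and green-badge grants violet-permit (A6). Holding violet-permit and T3 grants teal-key (A7). Holding teal-key, violet-permit, and green-badge grants gold-token (A5). Holding gold-token and teal-key grants K10 (A9). [4 rule applications]
violet-permit needs fewer.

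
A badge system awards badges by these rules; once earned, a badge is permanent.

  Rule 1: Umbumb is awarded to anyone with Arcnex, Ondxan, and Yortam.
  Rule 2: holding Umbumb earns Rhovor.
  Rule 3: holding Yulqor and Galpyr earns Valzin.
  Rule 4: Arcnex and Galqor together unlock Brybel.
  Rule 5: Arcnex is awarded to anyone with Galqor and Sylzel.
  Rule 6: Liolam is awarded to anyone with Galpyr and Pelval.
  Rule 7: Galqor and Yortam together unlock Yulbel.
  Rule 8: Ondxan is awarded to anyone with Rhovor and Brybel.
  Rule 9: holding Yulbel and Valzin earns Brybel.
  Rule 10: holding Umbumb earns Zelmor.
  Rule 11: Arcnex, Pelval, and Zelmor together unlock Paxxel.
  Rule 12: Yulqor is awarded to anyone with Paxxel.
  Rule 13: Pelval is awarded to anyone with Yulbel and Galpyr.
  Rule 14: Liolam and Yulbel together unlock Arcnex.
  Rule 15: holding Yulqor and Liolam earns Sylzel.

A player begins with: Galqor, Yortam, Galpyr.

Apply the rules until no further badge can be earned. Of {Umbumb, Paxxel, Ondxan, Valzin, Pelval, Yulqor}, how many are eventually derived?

With Galqor and Yortam, Yulbel is earned (Rule 7).
With Yulbel and Galpyr, Pelval is earned (Rule 13).
Umbumb would need Arcnex, Ondxan, and Yortam (Rule 1), but Ondxan is never earned.
Paxxel would need Arcnex, Pelval, and Zelmor (Rule 11), but Zelmor is never earned.
Ondxan would need Rhovor and Brybel (Rule 8), but Rhovor is never earned.
Valzin would need Yulqor and Galpyr (Rule 3), but Yulqor is never earned.
Pelval: reached.
Yulqor would need Paxxel (Rule 12), but Paxxel is never earned.
Reached: Pelval — 1 of the 6.

1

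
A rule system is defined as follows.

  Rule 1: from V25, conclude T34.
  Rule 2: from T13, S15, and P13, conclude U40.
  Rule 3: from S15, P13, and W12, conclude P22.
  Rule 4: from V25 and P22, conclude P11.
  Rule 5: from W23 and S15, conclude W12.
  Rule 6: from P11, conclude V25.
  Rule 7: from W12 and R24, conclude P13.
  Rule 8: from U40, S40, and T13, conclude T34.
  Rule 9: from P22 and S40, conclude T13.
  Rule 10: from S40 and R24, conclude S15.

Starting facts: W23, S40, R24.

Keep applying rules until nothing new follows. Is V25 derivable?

V25 would need P11 (Rule 6), but P11 is never established.

No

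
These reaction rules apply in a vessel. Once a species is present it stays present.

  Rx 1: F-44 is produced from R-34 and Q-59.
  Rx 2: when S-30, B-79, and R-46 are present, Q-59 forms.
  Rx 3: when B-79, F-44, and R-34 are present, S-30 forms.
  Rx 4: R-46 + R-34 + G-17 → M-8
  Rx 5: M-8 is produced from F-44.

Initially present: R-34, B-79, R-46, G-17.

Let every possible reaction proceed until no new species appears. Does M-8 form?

Yes

R-46, R-34, and G-17 present → M-8 forms (Rx 4).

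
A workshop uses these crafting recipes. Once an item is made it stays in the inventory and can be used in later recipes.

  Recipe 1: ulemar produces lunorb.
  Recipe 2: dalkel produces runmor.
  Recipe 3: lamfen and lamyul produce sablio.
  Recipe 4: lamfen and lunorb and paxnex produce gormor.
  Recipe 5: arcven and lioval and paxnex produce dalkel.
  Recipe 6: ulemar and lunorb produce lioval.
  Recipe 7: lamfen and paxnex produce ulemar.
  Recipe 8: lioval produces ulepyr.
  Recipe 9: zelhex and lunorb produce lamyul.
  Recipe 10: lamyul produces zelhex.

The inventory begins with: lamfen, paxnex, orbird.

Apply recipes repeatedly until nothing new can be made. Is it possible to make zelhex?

zelhex would need lamyul (Recipe 10), but lamyul is never obtained.

No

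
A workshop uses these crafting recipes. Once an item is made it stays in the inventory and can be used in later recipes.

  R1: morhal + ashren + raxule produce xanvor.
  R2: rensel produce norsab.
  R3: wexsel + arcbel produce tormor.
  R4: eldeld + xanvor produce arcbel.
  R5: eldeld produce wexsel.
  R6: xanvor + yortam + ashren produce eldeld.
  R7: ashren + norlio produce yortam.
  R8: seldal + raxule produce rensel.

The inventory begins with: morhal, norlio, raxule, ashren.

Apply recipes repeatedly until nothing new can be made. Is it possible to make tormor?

Yes

Using R7, ashren and norlio make yortam.
morhal + ashren + raxule → xanvor (R1).
Using R6, xanvor, yortam, and ashren make eldeld.
eldeld + xanvor → arcbel (R4).
Using R5, eldeld makes wexsel.
wexsel + arcbel → tormor (R3).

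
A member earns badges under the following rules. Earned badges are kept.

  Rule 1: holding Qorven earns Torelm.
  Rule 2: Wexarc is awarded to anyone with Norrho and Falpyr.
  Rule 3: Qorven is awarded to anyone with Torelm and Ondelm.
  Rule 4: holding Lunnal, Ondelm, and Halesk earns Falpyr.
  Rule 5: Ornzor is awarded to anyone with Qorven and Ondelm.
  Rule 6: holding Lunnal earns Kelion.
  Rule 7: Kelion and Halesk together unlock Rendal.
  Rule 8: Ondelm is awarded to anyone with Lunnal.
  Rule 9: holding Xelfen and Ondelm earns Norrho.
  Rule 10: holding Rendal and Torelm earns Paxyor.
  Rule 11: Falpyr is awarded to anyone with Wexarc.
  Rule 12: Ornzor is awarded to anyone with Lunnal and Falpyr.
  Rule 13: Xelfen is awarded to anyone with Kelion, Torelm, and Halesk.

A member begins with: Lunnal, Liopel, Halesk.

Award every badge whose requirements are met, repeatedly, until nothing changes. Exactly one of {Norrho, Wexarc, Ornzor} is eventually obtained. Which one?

Ornzor

With Lunnal, Ondelm is earned (Rule 8).
With Lunnal, Ondelm, and Halesk, Falpyr is earned (Rule 4).
With Lunnal and Falpyr, Ornzor is earned (Rule 12).
Wexarc would need Norrho and Falpyr (Rule 2), but Norrho is never earned. Norrho would need Xelfen and Ondelm (Rule 9), but Xelfen is never earned.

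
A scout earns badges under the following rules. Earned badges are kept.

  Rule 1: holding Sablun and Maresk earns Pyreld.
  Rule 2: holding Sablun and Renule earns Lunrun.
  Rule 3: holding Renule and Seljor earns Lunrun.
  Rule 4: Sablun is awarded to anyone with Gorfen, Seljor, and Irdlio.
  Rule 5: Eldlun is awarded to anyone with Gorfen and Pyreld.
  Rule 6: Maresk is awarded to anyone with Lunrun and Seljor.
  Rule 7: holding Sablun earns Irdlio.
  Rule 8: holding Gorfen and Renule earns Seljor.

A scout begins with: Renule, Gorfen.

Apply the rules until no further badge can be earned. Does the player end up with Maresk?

With Gorfen and Renule, Seljor is earned (Rule 8).
With Renule and Seljor, Lunrun is earned (Rule 3).
With Lunrun and Seljor, Maresk is earned (Rule 6).

Yes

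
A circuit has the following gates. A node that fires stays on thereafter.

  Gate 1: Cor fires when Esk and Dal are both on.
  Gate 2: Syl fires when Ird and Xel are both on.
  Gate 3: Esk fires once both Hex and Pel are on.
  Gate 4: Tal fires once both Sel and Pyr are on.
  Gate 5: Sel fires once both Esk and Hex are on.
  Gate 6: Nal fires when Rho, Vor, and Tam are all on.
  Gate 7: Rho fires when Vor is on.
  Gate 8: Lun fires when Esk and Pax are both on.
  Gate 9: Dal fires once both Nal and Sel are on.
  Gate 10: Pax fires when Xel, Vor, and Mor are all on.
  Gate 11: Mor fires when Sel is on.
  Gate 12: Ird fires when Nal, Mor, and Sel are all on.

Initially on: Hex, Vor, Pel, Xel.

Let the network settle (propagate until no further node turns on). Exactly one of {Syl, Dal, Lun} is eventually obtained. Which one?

Gate 3: Hex and Pel on → Esk on.
Gate 5: Esk and Hex on → Sel on.
Gate 11: Sel on → Mor on.
Xel, Vor, and Mor are on, so Pax fires (Gate 10).
Esk and Pax are on, so Lun fires (Gate 8).
Syl would need Ird and Xel (Gate 2), but Ird never turns on. Dal would need Nal and Sel (Gate 9), but Nal never turns on.

Lun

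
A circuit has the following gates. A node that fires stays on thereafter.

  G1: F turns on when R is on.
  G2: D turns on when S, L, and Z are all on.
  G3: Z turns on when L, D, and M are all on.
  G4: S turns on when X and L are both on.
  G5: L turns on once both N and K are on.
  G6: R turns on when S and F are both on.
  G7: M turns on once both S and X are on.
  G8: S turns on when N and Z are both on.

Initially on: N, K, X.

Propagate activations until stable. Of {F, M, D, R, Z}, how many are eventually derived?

G5: N and K on → L on.
G4: X and L on → S on.
S and X are on, so M turns on (G7).
F would need R (G1), but R never turns on.
M: reached.
D would need S, L, and Z (G2), but Z never turns on.
R would need S and F (G6), but F never turns on.
Z would need L, D, and M (G3), but D never turns on.
Reached: M — 1 of the 5.

1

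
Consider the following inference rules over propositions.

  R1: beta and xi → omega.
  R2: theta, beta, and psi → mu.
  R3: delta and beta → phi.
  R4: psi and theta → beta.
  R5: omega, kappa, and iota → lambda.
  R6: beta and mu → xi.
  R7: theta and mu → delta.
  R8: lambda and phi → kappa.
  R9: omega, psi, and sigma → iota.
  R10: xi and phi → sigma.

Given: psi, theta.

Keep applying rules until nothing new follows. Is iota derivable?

Yes

psi and theta hold, so beta follows (R4).
theta, beta, and psi hold, so mu follows (R2).
beta and mu hold, so xi follows (R6).
theta and mu hold, so delta follows (R7).
beta and xi hold, so omega follows (R1).
From delta and beta, R3 gives phi.
xi and phi hold, so sigma follows (R10).
omega, psi, and sigma hold, so iota follows (R9).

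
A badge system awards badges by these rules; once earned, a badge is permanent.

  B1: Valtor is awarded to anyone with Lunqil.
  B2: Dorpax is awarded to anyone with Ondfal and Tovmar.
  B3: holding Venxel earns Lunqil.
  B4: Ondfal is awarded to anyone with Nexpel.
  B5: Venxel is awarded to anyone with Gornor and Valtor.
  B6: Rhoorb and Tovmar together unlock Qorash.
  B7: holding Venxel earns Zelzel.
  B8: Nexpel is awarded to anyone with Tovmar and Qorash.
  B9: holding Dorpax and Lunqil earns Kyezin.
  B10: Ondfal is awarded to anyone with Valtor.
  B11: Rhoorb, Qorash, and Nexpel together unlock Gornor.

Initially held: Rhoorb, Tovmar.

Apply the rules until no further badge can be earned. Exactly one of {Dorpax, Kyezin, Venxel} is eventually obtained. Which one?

Dorpax

With Rhoorb and Tovmar, Qorash is earned (B6).
With Tovmar and Qorash, Nexpel is earned (B8).
With Nexpel, Ondfal is earned (B4).
With Ondfal and Tovmar, Dorpax is earned (B2).
Venxel would need Gornor and Valtor (B5), but Valtor is never earned. Kyezin would need Dorpax and Lunqil (B9), but Lunqil is never earned.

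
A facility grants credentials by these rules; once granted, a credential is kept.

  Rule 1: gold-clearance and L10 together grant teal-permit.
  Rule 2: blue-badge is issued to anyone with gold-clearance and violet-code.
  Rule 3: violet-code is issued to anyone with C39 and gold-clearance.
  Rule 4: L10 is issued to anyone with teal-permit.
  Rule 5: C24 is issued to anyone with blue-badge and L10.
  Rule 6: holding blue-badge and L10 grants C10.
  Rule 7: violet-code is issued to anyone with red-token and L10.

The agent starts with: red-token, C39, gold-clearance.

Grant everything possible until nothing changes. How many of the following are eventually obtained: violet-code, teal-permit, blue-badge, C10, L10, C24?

Holding C39 and gold-clearance grants violet-code (Rule 3).
Holding gold-clearance and violet-code grants blue-badge (Rule 2).
violet-code: reached.
teal-permit would need gold-clearance and L10 (Rule 1), but L10 is never granted.
blue-badge: reached.
C10 would need blue-badge and L10 (Rule 6), but L10 is never granted.
L10 would need teal-permit (Rule 4), but teal-permit is never granted.
C24 would need blue-badge and L10 (Rule 5), but L10 is never granted.
Reached: violet-code and blue-badge — 2 of the 6.

2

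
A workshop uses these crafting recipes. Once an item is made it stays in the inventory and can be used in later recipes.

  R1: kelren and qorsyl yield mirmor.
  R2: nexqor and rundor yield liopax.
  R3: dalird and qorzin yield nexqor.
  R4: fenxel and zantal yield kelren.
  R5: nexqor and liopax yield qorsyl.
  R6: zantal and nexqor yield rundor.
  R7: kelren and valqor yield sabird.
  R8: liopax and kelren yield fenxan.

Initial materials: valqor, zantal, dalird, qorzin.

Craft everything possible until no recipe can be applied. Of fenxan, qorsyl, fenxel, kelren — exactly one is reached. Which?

qorsyl

dalird and qorzin → nexqor (R3).
Using R6, zantal and nexqor make rundor.
nexqor and rundor → liopax (R2).
nexqor and liopax → qorsyl (R5).
No rule produces fenxel, and it is not given. fenxan would need liopax and kelren (R8), but kelren is never obtained. kelren would need fenxel and zantal (R4), but fenxel is never obtained.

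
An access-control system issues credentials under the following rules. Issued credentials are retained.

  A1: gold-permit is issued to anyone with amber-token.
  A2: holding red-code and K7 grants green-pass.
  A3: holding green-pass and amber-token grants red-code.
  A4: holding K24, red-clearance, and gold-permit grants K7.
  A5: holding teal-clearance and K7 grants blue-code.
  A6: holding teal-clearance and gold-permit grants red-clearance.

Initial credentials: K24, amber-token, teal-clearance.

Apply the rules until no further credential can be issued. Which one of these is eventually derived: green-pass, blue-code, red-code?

Holding amber-token grants gold-permit (A1).
Holding teal-clearance and gold-permit grants red-clearance (A6).
Holding K24, red-clearance, and gold-permit grants K7 (A4).
Holding teal-clearance and K7 grants blue-code (A5).
green-pass would need red-code and K7 (A2), but red-code is never granted. red-code would need green-pass and amber-token (A3), but green-pass is never granted.

blue-code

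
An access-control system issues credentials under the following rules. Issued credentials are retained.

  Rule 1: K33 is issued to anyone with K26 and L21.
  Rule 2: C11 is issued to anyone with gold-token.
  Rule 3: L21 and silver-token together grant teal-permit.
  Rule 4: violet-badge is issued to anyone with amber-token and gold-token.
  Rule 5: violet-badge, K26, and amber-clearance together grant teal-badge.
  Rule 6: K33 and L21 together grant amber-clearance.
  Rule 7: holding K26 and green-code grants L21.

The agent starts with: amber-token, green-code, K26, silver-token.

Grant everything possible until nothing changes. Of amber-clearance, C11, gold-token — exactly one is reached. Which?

amber-clearance

Holding K26 and green-code grants L21 (Rule 7).
Holding K26 and L21 grants K33 (Rule 1).
Holding K33 and L21 grants amber-clearance (Rule 6).
C11 would need gold-token (Rule 2), but gold-token is never granted. No rule produces gold-token, and it is not given.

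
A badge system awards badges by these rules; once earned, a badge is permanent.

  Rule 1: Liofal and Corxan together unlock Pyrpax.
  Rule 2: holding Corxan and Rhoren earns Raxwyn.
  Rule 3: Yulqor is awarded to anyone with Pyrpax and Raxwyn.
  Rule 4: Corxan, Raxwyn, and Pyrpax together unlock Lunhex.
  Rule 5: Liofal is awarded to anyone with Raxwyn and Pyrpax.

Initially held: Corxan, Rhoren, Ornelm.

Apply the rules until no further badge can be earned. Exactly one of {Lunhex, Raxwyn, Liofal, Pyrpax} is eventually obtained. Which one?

Raxwyn

With Corxan and Rhoren, Raxwyn is earned (Rule 2).
Pyrpax would need Liofal and Corxan (Rule 1), but Liofal is never earned. Lunhex would need Corxan, Raxwyn, and Pyrpax (Rule 4), but Pyrpax is never earned. Liofal would need Raxwyn and Pyrpax (Rule 5), but Pyrpax is never earned.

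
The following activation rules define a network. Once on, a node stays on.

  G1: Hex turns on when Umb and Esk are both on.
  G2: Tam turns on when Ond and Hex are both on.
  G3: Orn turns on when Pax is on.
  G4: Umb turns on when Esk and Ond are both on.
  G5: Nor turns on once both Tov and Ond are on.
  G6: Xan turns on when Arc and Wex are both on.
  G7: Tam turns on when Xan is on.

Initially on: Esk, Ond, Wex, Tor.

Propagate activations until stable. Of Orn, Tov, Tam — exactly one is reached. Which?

Esk and Ond are on, so Umb turns on (G4).
G1: Umb and Esk on → Hex on.
Ond and Hex are on, so Tam turns on (G2).
No rule produces Tov, and it is not given. Orn would need Pax (G3), but Pax never turns on.

Tam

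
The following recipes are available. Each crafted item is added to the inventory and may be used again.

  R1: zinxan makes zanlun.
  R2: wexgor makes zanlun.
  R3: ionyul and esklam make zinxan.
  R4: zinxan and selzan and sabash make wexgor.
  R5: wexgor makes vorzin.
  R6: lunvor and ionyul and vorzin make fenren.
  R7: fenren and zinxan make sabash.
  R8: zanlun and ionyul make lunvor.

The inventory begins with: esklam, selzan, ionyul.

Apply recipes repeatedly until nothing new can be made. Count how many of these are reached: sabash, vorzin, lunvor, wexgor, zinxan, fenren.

ionyul and esklam → zinxan (R3).
zinxan → zanlun (R1).
zanlun and ionyul → lunvor (R8).
sabash would need fenren and zinxan (R7), but fenren is never obtained.
vorzin would need wexgor (R5), but wexgor is never obtained.
lunvor: reached.
wexgor would need zinxan, selzan, and sabash (R4), but sabash is never obtained.
zinxan: reached.
fenren would need lunvor, ionyul, and vorzin (R6), but vorzin is never obtained.
Reached: lunvor and zinxan — 2 of the 6.

2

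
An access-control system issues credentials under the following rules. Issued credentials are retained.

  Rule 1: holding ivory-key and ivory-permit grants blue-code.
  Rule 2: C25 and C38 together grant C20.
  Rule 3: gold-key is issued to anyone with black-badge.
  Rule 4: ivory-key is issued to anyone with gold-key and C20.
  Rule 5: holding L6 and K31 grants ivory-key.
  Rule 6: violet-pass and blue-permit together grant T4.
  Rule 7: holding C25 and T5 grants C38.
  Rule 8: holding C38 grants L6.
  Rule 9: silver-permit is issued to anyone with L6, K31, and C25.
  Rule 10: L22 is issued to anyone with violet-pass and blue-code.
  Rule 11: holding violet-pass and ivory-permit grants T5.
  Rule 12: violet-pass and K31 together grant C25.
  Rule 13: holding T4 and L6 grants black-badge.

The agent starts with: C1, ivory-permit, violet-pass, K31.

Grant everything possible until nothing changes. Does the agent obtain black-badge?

black-badge would need T4 and L6 (Rule 13), but T4 is never granted.

No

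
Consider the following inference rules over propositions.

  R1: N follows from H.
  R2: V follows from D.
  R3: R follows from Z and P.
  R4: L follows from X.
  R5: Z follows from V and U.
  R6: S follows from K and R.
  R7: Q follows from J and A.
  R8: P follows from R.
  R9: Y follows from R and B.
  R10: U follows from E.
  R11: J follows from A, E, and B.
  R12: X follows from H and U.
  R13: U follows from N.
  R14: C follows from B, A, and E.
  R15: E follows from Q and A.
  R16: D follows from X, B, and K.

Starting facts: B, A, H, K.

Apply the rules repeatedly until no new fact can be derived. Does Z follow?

From H, R1 gives N.
From N, R13 gives U.
From H and U, R12 gives X.
From X, B, and K, R16 gives D.
From D, R2 gives V.
From V and U, R5 gives Z.

Yes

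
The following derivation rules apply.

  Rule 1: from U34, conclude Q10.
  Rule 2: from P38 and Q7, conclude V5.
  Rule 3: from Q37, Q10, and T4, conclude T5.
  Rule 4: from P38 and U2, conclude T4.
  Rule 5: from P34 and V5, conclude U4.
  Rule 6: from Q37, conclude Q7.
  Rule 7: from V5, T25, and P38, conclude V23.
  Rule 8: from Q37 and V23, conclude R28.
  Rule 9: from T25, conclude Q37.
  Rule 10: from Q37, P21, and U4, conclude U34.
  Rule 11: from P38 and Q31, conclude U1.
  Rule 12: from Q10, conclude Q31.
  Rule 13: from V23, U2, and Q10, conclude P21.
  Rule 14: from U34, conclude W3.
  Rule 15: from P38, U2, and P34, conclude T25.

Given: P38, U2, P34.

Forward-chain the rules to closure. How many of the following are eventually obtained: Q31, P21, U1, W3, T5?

Q31 would need Q10 (Rule 12), but Q10 is never established.
P21 would need V23, U2, and Q10 (Rule 13), but Q10 is never established.
U1 would need P38 and Q31 (Rule 11), but Q31 is never established.
W3 would need U34 (Rule 14), but U34 is never established.
T5 would need Q37, Q10, and T4 (Rule 3), but Q10 is never established.
None of the 5 are reached.

0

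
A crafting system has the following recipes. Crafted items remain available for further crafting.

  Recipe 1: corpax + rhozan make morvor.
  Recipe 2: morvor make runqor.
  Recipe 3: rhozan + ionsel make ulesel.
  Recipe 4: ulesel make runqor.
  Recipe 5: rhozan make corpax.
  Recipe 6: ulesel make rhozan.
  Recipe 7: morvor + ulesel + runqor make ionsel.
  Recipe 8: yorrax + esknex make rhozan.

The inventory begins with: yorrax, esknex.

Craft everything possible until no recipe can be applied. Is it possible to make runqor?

Yes

yorrax + esknex → rhozan (Recipe 8).
Using Recipe 5, rhozan makes corpax.
corpax + rhozan → morvor (Recipe 1).
Using Recipe 2, morvor makes runqor.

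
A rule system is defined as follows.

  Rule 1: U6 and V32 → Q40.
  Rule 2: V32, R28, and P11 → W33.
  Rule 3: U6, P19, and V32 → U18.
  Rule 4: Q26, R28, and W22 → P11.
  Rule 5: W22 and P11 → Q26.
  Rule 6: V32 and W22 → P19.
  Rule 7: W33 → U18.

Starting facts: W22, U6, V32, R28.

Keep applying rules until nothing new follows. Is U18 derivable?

V32 and W22 hold, so P19 follows (Rule 6).
U6, P19, and V32 hold, so U18 follows (Rule 3).

Yes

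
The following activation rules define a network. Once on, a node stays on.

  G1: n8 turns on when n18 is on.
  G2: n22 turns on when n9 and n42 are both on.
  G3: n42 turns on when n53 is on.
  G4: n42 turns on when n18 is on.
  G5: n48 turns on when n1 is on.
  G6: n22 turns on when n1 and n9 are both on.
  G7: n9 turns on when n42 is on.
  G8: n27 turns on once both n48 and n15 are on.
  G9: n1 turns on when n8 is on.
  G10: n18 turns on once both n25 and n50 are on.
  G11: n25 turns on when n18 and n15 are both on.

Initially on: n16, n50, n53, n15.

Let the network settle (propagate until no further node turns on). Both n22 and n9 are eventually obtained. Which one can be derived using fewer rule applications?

n9

n9: n53 is on, so n42 turns on (G3). n42 is on, so n9 turns on (G7). [2 rule applications]
n22: n53 is on, so n42 turns on (G3). n42 is on, so n9 turns on (G7). G2: n9 and n42 on → n22 on. [3 rule applications]
n9 needs fewer.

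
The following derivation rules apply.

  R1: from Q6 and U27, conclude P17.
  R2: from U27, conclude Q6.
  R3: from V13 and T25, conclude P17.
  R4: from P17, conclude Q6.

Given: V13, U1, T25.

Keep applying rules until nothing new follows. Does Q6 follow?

From V13 and T25, R3 gives P17.
P17 holds, so Q6 follows (R4).

Yes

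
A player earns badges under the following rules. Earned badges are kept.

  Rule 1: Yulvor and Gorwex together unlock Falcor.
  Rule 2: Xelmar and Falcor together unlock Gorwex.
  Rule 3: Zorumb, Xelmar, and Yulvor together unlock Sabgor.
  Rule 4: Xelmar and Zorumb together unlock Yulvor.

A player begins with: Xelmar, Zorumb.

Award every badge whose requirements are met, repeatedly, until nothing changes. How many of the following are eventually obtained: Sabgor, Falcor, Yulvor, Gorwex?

2

With Xelmar and Zorumb, Yulvor is earned (Rule 4).
With Zorumb, Xelmar, and Yulvor, Sabgor is earned (Rule 3).
Sabgor: reached.
Falcor would need Yulvor and Gorwex (Rule 1), but Gorwex is never earned.
Yulvor: reached.
Gorwex would need Xelmar and Falcor (Rule 2), but Falcor is never earned.
Reached: Sabgor and Yulvor — 2 of the 4.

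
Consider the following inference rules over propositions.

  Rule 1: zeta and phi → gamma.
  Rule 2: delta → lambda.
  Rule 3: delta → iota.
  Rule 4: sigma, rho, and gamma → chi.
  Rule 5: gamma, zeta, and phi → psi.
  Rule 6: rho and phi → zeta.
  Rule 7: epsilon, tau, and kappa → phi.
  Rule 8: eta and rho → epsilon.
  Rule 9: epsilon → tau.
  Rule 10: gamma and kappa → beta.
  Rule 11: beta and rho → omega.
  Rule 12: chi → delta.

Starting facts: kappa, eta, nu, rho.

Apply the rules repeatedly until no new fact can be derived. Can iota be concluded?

iota would need delta (Rule 3), but delta is never established.

No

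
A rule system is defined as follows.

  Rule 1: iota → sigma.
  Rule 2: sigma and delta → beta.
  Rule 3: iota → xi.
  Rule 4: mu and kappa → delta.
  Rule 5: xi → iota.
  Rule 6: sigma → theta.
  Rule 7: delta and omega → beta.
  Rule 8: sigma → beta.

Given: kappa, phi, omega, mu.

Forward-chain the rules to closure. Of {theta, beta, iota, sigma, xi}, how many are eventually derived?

1

mu and kappa hold, so delta follows (Rule 4).
delta and omega hold, so beta follows (Rule 7).
theta would need sigma (Rule 6), but sigma is never established.
beta: reached.
iota would need xi (Rule 5), but xi is never established.
sigma would need iota (Rule 1), but iota is never established.
xi would need iota (Rule 3), but iota is never established.
Reached: beta — 1 of the 5.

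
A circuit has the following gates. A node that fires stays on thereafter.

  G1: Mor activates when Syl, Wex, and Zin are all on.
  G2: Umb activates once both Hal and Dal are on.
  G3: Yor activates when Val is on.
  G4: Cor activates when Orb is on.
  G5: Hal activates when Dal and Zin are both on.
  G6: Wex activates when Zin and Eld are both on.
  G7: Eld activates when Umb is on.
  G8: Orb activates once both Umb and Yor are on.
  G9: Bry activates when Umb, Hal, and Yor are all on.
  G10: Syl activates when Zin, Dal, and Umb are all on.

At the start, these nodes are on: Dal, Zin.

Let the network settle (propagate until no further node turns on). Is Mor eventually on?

Dal and Zin are on, so Hal activates (G5).
Hal and Dal are on, so Umb activates (G2).
Umb is on, so Eld activates (G7).
G10: Zin, Dal, and Umb on → Syl on.
G6: Zin and Eld on → Wex on.
Syl, Wex, and Zin are on, so Mor activates (G1).

Yes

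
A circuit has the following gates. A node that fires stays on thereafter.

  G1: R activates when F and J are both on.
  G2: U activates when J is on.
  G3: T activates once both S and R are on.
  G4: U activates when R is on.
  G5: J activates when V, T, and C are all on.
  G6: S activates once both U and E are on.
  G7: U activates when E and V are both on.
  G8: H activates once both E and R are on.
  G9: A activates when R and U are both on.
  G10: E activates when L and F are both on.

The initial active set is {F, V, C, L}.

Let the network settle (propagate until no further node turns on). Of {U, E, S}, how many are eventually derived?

L and F are on, so E activates (G10).
E and V are on, so U activates (G7).
U and E are on, so S activates (G6).
U: reached.
E: reached.
S: reached.
All 3 are reached.

3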